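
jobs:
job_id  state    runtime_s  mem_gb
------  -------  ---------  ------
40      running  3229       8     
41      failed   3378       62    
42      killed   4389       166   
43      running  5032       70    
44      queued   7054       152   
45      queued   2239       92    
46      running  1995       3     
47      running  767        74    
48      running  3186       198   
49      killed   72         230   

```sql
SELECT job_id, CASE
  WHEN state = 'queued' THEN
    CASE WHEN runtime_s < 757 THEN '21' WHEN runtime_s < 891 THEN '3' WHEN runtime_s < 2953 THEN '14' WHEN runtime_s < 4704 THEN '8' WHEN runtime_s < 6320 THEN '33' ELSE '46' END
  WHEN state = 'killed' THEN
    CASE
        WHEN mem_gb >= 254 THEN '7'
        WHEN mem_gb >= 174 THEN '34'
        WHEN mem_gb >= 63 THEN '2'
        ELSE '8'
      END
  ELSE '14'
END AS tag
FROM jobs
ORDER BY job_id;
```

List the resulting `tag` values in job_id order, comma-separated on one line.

14, 14, 2, 14, 46, 14, 14, 14, 14, 34

job_id=40: state='running' → outer ELSE → 14
job_id=41: state='failed' → outer ELSE → 14
job_id=42: state='killed' → inner[mem_gb >= 63] → 2
job_id=43: state='running' → outer ELSE → 14
job_id=44: state='queued' → inner[ELSE] → 46
job_id=45: state='queued' → inner[runtime_s < 2953] → 14
job_id=46: state='running' → outer ELSE → 14
job_id=47: state='running' → outer ELSE → 14
job_id=48: state='running' → outer ELSE → 14
job_id=49: state='killed' → inner[mem_gb >= 174] → 34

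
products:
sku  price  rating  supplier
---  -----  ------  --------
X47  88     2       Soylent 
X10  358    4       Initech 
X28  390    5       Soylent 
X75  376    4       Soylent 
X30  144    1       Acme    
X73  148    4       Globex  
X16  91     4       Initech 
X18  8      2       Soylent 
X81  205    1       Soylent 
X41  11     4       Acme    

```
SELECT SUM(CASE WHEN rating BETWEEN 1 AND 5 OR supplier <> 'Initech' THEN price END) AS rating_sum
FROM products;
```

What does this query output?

sku=X47: ✓ → 88
sku=X10: ✓ → 358
sku=X28: ✓ → 390
sku=X75: ✓ → 376
sku=X30: ✓ → 144
sku=X73: ✓ → 148
sku=X16: ✓ → 91
sku=X18: ✓ → 8
sku=X81: ✓ → 205
sku=X41: ✓ → 11
rating_sum = 88 + 358 + 390 + 376 + 144 + 148 + 91 + 8 + 205 + 11 = 1819

1819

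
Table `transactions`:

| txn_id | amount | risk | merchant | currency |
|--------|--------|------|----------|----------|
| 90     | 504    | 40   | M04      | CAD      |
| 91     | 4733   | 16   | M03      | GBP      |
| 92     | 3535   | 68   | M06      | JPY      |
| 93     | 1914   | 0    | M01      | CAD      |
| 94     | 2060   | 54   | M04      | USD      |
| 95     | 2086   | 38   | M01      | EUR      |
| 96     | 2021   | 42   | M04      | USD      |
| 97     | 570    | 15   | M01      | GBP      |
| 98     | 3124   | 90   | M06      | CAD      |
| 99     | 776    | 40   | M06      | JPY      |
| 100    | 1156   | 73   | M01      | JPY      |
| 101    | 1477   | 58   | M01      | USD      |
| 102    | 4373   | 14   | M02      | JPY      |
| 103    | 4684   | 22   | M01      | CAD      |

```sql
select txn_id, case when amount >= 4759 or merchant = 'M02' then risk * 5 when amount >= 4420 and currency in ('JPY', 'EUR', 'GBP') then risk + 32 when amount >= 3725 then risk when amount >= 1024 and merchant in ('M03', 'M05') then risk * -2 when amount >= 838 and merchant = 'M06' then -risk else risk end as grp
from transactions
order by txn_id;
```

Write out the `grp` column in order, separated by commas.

txn_id=90: ELSE → 40
txn_id=91: amount >= 4420 and currency in ('JPY', 'EUR', 'GBP') → 48
txn_id=92: amount >= 838 and merchant = 'M06' → -68
txn_id=93: ELSE → 0
txn_id=94: ELSE → 54
txn_id=95: ELSE → 38
txn_id=96: ELSE → 42
txn_id=97: ELSE → 15
txn_id=98: amount >= 838 and merchant = 'M06' → -90
txn_id=99: ELSE → 40
txn_id=100: ELSE → 73
txn_id=101: ELSE → 58
txn_id=102: amount >= 4759 or merchant = 'M02' → 70
txn_id=103: amount >= 3725 → 22

40, 48, -68, 0, 54, 38, 42, 15, -90, 40, 73, 58, 70, 22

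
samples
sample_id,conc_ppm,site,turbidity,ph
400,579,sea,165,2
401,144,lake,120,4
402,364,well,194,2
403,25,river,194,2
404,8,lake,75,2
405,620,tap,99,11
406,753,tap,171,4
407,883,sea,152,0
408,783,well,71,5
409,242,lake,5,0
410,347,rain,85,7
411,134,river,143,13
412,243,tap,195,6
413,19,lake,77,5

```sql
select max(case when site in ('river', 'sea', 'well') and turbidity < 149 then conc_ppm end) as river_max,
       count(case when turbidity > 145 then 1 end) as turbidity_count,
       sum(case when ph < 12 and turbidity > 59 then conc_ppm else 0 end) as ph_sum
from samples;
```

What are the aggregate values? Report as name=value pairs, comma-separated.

[river_max: site in ('river', 'sea', 'well') and turbidity < 149]
sample_id=400: ✗
sample_id=401: ✗
sample_id=402: ✗
sample_id=403: ✗
sample_id=404: ✗
sample_id=405: ✗
sample_id=406: ✗
sample_id=407: ✗
sample_id=408: ✓ → 783
sample_id=409: ✗
sample_id=410: ✗
sample_id=411: ✓ → 134
sample_id=412: ✗
sample_id=413: ✗
river_max = MAX(783, 134) = 783
—
[turbidity_count: turbidity > 145]
sample_id=400: ✓ → 1
sample_id=401: ✗
sample_id=402: ✓ → 1
sample_id=403: ✓ → 1
sample_id=404: ✗
sample_id=405: ✗
sample_id=406: ✓ → 1
sample_id=407: ✓ → 1
sample_id=408: ✗
sample_id=409: ✗
sample_id=410: ✗
sample_id=411: ✗
sample_id=412: ✓ → 1
sample_id=413: ✗
turbidity_count = COUNT(1, 1, 1, 1, 1, 1) = 6
—
[ph_sum: ph < 12 and turbidity > 59]
sample_id=400: ✓ → 579
sample_id=401: ✓ → 144
sample_id=402: ✓ → 364
sample_id=403: ✓ → 25
sample_id=404: ✓ → 8
sample_id=405: ✓ → 620
sample_id=406: ✓ → 753
sample_id=407: ✓ → 883
sample_id=408: ✓ → 783
sample_id=409: ✗
sample_id=410: ✓ → 347
sample_id=411: ✗
sample_id=412: ✓ → 243
sample_id=413: ✓ → 19
ph_sum = 579 + 144 + 364 + 25 + 8 + 620 + 753 + 883 + 783 + 347 + 243 + 19 = 4768

river_max=783, turbidity_count=6, ph_sum=4768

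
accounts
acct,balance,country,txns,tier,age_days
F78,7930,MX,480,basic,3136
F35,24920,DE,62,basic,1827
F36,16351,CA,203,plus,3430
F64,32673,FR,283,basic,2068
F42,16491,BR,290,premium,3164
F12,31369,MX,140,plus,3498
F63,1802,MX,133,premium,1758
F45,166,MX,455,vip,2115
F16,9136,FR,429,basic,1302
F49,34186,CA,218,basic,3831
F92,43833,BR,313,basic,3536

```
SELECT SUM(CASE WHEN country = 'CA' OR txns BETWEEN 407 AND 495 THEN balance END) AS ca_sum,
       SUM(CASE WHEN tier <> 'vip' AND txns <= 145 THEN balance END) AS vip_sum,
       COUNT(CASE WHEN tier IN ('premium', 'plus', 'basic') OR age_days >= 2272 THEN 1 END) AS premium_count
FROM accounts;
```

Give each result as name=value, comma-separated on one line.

[ca_sum: country = 'CA' OR txns BETWEEN 407 AND 495]
acct=F78: ✓ → 7930
acct=F35: ✗
acct=F36: ✓ → 16351
acct=F64: ✗
acct=F42: ✗
acct=F12: ✗
acct=F63: ✗
acct=F45: ✓ → 166
acct=F16: ✓ → 9136
acct=F49: ✓ → 34186
acct=F92: ✗
ca_sum = 7930 + 16351 + 166 + 9136 + 34186 = 67769
—
[vip_sum: tier <> 'vip' AND txns <= 145]
acct=F78: ✗
acct=F35: ✓ → 24920
acct=F36: ✗
acct=F64: ✗
acct=F42: ✗
acct=F12: ✓ → 31369
acct=F63: ✓ → 1802
acct=F45: ✗
acct=F16: ✗
acct=F49: ✗
acct=F92: ✗
vip_sum = 24920 + 31369 + 1802 = 58091
—
[premium_count: tier IN ('premium', 'plus', 'basic') OR age_days >= 2272]
acct=F78: ✓ → 1
acct=F35: ✓ → 1
acct=F36: ✓ → 1
acct=F64: ✓ → 1
acct=F42: ✓ → 1
acct=F12: ✓ → 1
acct=F63: ✓ → 1
acct=F45: ✗
acct=F16: ✓ → 1
acct=F49: ✓ → 1
acct=F92: ✓ → 1
premium_count = COUNT(1, 1, 1, 1, 1, 1, 1, 1, 1, 1) = 10

ca_sum=67769, vip_sum=58091, premium_count=10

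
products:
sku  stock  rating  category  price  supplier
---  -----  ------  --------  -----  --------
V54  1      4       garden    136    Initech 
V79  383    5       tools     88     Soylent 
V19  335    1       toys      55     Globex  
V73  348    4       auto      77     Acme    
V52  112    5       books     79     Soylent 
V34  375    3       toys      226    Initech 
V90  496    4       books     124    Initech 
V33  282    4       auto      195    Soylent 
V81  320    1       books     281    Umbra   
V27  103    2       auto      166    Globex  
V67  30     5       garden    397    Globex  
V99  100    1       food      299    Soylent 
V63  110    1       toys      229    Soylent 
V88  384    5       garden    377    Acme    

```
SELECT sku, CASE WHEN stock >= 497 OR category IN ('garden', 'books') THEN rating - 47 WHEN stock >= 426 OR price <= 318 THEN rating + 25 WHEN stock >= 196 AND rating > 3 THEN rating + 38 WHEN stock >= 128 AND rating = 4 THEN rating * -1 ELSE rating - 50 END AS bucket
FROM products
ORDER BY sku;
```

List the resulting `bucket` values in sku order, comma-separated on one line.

sku=V19: stock >= 426 OR price <= 318 → 26
sku=V27: stock >= 426 OR price <= 318 → 27
sku=V33: stock >= 426 OR price <= 318 → 29
sku=V34: stock >= 426 OR price <= 318 → 28
sku=V52: stock >= 497 OR category IN ('garden', 'books') → -42
sku=V54: stock >= 497 OR category IN ('garden', 'books') → -43
sku=V63: stock >= 426 OR price <= 318 → 26
sku=V67: stock >= 497 OR category IN ('garden', 'books') → -42
sku=V73: stock >= 426 OR price <= 318 → 29
sku=V79: stock >= 426 OR price <= 318 → 30
sku=V81: stock >= 497 OR category IN ('garden', 'books') → -46
sku=V88: stock >= 497 OR category IN ('garden', 'books') → -42
sku=V90: stock >= 497 OR category IN ('garden', 'books') → -43
sku=V99: stock >= 426 OR price <= 318 → 26

26, 27, 29, 28, -42, -43, 26, -42, 29, 30, -46, -42, -43, 26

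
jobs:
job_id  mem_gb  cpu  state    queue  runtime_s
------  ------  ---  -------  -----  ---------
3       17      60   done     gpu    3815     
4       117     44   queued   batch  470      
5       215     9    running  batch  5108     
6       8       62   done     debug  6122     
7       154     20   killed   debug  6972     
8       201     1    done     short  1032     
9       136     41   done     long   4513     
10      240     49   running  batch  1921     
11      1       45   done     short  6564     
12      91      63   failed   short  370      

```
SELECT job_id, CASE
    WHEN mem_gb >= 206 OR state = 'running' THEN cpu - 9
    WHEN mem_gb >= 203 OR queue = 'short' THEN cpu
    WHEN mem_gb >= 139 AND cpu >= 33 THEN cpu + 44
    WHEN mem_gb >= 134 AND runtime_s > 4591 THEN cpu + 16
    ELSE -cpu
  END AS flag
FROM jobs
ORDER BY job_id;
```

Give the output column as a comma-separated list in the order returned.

-60, -44, 0, -62, 36, 1, -41, 40, 45, 63

job_id=3: ELSE → -60
job_id=4: ELSE → -44
job_id=5: mem_gb >= 206 OR state = 'running' → 0
job_id=6: ELSE → -62
job_id=7: mem_gb >= 134 AND runtime_s > 4591 → 36
job_id=8: mem_gb >= 203 OR queue = 'short' → 1
job_id=9: ELSE → -41
job_id=10: mem_gb >= 206 OR state = 'running' → 40
job_id=11: mem_gb >= 203 OR queue = 'short' → 45
job_id=12: mem_gb >= 203 OR queue = 'short' → 63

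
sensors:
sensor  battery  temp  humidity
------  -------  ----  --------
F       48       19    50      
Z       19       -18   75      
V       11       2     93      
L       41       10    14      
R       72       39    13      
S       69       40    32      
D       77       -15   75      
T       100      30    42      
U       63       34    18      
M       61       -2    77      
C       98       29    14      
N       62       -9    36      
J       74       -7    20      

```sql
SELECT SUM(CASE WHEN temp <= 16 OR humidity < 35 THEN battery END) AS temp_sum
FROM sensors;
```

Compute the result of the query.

sensor=F: ✗
sensor=Z: ✓ → 19
sensor=V: ✓ → 11
sensor=L: ✓ → 41
sensor=R: ✓ → 72
sensor=S: ✓ → 69
sensor=D: ✓ → 77
sensor=T: ✗
sensor=U: ✓ → 63
sensor=M: ✓ → 61
sensor=C: ✓ → 98
sensor=N: ✓ → 62
sensor=J: ✓ → 74
temp_sum = 19 + 11 + 41 + 72 + 69 + 77 + 63 + 61 + 98 + 62 + 74 = 647

647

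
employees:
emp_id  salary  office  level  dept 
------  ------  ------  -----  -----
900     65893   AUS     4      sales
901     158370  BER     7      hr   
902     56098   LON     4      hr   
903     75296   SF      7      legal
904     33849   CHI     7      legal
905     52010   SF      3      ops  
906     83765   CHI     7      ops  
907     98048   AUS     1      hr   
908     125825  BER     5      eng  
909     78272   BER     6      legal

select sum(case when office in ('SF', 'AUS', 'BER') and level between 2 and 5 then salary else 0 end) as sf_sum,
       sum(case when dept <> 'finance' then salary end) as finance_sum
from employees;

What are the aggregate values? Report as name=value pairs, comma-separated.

[sf_sum: office in ('SF', 'AUS', 'BER') and level between 2 and 5]
emp_id=900: ✓ → 65893
emp_id=901: ✗
emp_id=902: ✗
emp_id=903: ✗
emp_id=904: ✗
emp_id=905: ✓ → 52010
emp_id=906: ✗
emp_id=907: ✗
emp_id=908: ✓ → 125825
emp_id=909: ✗
sf_sum = 65893 + 52010 + 125825 = 243728
—
[finance_sum: dept <> 'finance']
emp_id=900: ✓ → 65893
emp_id=901: ✓ → 158370
emp_id=902: ✓ → 56098
emp_id=903: ✓ → 75296
emp_id=904: ✓ → 33849
emp_id=905: ✓ → 52010
emp_id=906: ✓ → 83765
emp_id=907: ✓ → 98048
emp_id=908: ✓ → 125825
emp_id=909: ✓ → 78272
finance_sum = 65893 + 158370 + 56098 + 75296 + 33849 + 52010 + 83765 + 98048 + 125825 + 78272 = 827426

sf_sum=243728, finance_sum=827426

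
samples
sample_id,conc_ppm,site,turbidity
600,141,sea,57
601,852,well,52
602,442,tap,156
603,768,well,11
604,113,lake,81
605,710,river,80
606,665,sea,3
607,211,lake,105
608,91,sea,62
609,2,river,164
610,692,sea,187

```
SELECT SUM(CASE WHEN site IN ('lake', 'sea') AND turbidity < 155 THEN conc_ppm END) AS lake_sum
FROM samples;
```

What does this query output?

1221

sample_id=600: ✓ → 141
sample_id=601: ✗
sample_id=602: ✗
sample_id=603: ✗
sample_id=604: ✓ → 113
sample_id=605: ✗
sample_id=606: ✓ → 665
sample_id=607: ✓ → 211
sample_id=608: ✓ → 91
sample_id=609: ✗
sample_id=610: ✗
lake_sum = 141 + 113 + 665 + 211 + 91 = 1221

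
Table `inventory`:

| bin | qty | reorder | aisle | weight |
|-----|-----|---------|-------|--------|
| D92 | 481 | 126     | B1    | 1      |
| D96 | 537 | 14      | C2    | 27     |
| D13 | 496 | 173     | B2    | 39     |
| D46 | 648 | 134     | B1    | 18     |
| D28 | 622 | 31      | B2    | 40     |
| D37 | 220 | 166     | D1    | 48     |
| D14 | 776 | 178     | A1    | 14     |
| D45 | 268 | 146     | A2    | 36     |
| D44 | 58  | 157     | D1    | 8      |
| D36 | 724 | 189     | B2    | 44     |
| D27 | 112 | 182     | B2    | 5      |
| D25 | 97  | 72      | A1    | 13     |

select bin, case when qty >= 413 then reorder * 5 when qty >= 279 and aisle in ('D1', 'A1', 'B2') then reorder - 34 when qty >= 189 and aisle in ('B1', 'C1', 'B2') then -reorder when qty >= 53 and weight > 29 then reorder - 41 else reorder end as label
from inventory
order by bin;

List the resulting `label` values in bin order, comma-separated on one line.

bin=D13: qty >= 413 → 865
bin=D14: qty >= 413 → 890
bin=D25: ELSE → 72
bin=D27: ELSE → 182
bin=D28: qty >= 413 → 155
bin=D36: qty >= 413 → 945
bin=D37: qty >= 53 and weight > 29 → 125
bin=D44: ELSE → 157
bin=D45: qty >= 53 and weight > 29 → 105
bin=D46: qty >= 413 → 670
bin=D92: qty >= 413 → 630
bin=D96: qty >= 413 → 70

865, 890, 72, 182, 155, 945, 125, 157, 105, 670, 630, 70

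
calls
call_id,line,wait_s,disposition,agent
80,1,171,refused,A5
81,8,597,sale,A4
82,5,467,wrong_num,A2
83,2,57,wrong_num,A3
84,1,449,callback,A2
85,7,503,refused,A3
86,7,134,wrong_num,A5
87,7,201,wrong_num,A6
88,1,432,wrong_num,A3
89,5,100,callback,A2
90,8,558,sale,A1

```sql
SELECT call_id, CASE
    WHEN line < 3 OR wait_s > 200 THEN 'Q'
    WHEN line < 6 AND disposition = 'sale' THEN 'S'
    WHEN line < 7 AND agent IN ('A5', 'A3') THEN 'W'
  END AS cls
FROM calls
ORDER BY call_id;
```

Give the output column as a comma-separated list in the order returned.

call_id=80: line < 3 OR wait_s > 200 → Q
call_id=81: line < 3 OR wait_s > 200 → Q
call_id=82: line < 3 OR wait_s > 200 → Q
call_id=83: line < 3 OR wait_s > 200 → Q
call_id=84: line < 3 OR wait_s > 200 → Q
call_id=85: line < 3 OR wait_s > 200 → Q
call_id=86: (no match → NULL) → NULL
call_id=87: line < 3 OR wait_s > 200 → Q
call_id=88: line < 3 OR wait_s > 200 → Q
call_id=89: (no match → NULL) → NULL
call_id=90: line < 3 OR wait_s > 200 → Q

Q, Q, Q, Q, Q, Q, NULL, Q, Q, NULL, Q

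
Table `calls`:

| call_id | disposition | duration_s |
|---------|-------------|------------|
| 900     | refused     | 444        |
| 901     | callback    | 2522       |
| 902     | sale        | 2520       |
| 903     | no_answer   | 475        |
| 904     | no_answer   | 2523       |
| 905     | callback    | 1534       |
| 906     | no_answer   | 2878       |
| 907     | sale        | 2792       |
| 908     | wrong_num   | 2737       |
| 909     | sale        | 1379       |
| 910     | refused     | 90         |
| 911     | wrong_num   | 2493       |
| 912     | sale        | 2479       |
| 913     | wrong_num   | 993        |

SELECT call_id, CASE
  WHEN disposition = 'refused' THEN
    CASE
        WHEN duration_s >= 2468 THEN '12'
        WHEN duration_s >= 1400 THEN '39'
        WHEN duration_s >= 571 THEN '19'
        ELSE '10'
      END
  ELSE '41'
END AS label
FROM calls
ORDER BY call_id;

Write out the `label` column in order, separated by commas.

call_id=900: disposition='refused' → inner[ELSE] → 10
call_id=901: disposition='callback' → outer ELSE → 41
call_id=902: disposition='sale' → outer ELSE → 41
call_id=903: disposition='no_answer' → outer ELSE → 41
call_id=904: disposition='no_answer' → outer ELSE → 41
call_id=905: disposition='callback' → outer ELSE → 41
call_id=906: disposition='no_answer' → outer ELSE → 41
call_id=907: disposition='sale' → outer ELSE → 41
call_id=908: disposition='wrong_num' → outer ELSE → 41
call_id=909: disposition='sale' → outer ELSE → 41
call_id=910: disposition='refused' → inner[ELSE] → 10
call_id=911: disposition='wrong_num' → outer ELSE → 41
call_id=912: disposition='sale' → outer ELSE → 41
call_id=913: disposition='wrong_num' → outer ELSE → 41

10, 41, 41, 41, 41, 41, 41, 41, 41, 41, 10, 41, 41, 41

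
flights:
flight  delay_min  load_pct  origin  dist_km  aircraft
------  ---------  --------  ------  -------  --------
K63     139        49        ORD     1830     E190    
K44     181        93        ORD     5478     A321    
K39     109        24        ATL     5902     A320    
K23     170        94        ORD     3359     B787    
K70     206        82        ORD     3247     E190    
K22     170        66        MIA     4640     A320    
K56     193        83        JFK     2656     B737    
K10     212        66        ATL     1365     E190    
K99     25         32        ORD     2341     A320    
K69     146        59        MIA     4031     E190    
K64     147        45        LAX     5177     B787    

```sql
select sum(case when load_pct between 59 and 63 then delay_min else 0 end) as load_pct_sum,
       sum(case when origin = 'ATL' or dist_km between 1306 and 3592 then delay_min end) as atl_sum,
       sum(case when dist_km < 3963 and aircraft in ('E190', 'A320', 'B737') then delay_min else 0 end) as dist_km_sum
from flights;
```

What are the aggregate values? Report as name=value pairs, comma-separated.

load_pct_sum=146, atl_sum=1054, dist_km_sum=775

[load_pct_sum: load_pct between 59 and 63]
flight=K63: ✗
flight=K44: ✗
flight=K39: ✗
flight=K23: ✗
flight=K70: ✗
flight=K22: ✗
flight=K56: ✗
flight=K10: ✗
flight=K99: ✗
flight=K69: ✓ → 146
flight=K64: ✗
load_pct_sum = 146
—
[atl_sum: origin = 'ATL' or dist_km between 1306 and 3592]
flight=K63: ✓ → 139
flight=K44: ✗
flight=K39: ✓ → 109
flight=K23: ✓ → 170
flight=K70: ✓ → 206
flight=K22: ✗
flight=K56: ✓ → 193
flight=K10: ✓ → 212
flight=K99: ✓ → 25
flight=K69: ✗
flight=K64: ✗
atl_sum = 139 + 109 + 170 + 206 + 193 + 212 + 25 = 1054
—
[dist_km_sum: dist_km < 3963 and aircraft in ('E190', 'A320', 'B737')]
flight=K63: ✓ → 139
flight=K44: ✗
flight=K39: ✗
flight=K23: ✗
flight=K70: ✓ → 206
flight=K22: ✗
flight=K56: ✓ → 193
flight=K10: ✓ → 212
flight=K99: ✓ → 25
flight=K69: ✗
flight=K64: ✗
dist_km_sum = 139 + 206 + 193 + 212 + 25 = 775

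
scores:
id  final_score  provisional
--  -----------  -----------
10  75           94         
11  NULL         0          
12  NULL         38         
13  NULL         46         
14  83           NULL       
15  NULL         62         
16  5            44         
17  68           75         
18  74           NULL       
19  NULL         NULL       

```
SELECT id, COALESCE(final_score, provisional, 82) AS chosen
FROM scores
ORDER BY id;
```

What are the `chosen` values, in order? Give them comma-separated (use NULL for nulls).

75, 0, 38, 46, 83, 62, 5, 68, 74, 82

id=10: final_score=75 → 75
id=11: final_score=NULL, provisional=0 → 0
id=12: final_score=NULL, provisional=38 → 38
id=13: final_score=NULL, provisional=46 → 46
id=14: final_score=83 → 83
id=15: final_score=NULL, provisional=62 → 62
id=16: final_score=5 → 5
id=17: final_score=68 → 68
id=18: final_score=74 → 74
id=19: final_score=NULL, provisional=NULL, → literal 82 → 82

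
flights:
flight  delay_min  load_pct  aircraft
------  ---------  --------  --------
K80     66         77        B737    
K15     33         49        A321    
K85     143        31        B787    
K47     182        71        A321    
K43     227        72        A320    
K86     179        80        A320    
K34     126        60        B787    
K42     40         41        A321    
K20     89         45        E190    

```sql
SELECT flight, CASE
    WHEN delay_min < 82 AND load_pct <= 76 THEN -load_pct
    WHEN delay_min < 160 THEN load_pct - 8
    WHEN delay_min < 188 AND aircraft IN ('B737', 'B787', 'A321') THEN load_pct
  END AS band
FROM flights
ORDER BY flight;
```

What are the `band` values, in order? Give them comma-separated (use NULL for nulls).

-49, 37, 52, -41, NULL, 71, 69, 23, NULL

flight=K15: delay_min < 82 AND load_pct <= 76 → -49
flight=K20: delay_min < 160 → 37
flight=K34: delay_min < 160 → 52
flight=K42: delay_min < 82 AND load_pct <= 76 → -41
flight=K43: (no match → NULL) → NULL
flight=K47: delay_min < 188 AND aircraft IN ('B737', 'B787', 'A321') → 71
flight=K80: delay_min < 160 → 69
flight=K85: delay_min < 160 → 23
flight=K86: (no match → NULL) → NULL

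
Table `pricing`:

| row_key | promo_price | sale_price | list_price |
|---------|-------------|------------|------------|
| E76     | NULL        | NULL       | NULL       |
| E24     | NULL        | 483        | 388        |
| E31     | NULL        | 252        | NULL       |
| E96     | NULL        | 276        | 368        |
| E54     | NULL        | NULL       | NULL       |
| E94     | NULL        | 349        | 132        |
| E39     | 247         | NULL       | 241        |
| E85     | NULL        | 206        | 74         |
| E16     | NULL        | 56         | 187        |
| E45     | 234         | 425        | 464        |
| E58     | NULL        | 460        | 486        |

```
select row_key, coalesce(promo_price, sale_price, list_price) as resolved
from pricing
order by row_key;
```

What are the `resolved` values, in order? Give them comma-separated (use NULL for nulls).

row_key=E16: promo_price=NULL, sale_price=56 → 56
row_key=E24: promo_price=NULL, sale_price=483 → 483
row_key=E31: promo_price=NULL, sale_price=252 → 252
row_key=E39: promo_price=247 → 247
row_key=E45: promo_price=234 → 234
row_key=E54: promo_price=NULL, sale_price=NULL, list_price=NULL (all NULL) → NULL
row_key=E58: promo_price=NULL, sale_price=460 → 460
row_key=E76: promo_price=NULL, sale_price=NULL, list_price=NULL (all NULL) → NULL
row_key=E85: promo_price=NULL, sale_price=206 → 206
row_key=E94: promo_price=NULL, sale_price=349 → 349
row_key=E96: promo_price=NULL, sale_price=276 → 276

56, 483, 252, 247, 234, NULL, 460, NULL, 206, 349, 276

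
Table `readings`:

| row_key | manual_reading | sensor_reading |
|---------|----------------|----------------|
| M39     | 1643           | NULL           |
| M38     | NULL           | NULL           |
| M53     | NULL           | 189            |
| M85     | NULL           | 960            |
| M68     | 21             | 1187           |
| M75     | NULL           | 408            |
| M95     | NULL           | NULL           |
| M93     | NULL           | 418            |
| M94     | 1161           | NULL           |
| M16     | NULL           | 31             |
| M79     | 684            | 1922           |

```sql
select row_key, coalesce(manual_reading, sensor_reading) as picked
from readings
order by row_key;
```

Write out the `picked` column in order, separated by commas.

31, NULL, 1643, 189, 21, 408, 684, 960, 418, 1161, NULL

row_key=M16: manual_reading=NULL, sensor_reading=31 → 31
row_key=M38: manual_reading=NULL, sensor_reading=NULL (all NULL) → NULL
row_key=M39: manual_reading=1643 → 1643
row_key=M53: manual_reading=NULL, sensor_reading=189 → 189
row_key=M68: manual_reading=21 → 21
row_key=M75: manual_reading=NULL, sensor_reading=408 → 408
row_key=M79: manual_reading=684 → 684
row_key=M85: manual_reading=NULL, sensor_reading=960 → 960
row_key=M93: manual_reading=NULL, sensor_reading=418 → 418
row_key=M94: manual_reading=1161 → 1161
row_key=M95: manual_reading=NULL, sensor_reading=NULL (all NULL) → NULL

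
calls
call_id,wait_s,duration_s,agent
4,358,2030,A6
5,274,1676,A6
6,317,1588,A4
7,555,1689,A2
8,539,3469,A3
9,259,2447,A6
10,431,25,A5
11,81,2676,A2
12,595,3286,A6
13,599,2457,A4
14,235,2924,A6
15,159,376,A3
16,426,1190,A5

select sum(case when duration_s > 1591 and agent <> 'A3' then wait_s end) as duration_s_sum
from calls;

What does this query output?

2956

call_id=4: ✓ → 358
call_id=5: ✓ → 274
call_id=6: ✗
call_id=7: ✓ → 555
call_id=8: ✗
call_id=9: ✓ → 259
call_id=10: ✗
call_id=11: ✓ → 81
call_id=12: ✓ → 595
call_id=13: ✓ → 599
call_id=14: ✓ → 235
call_id=15: ✗
call_id=16: ✗
duration_s_sum = 358 + 274 + 555 + 259 + 81 + 595 + 599 + 235 = 2956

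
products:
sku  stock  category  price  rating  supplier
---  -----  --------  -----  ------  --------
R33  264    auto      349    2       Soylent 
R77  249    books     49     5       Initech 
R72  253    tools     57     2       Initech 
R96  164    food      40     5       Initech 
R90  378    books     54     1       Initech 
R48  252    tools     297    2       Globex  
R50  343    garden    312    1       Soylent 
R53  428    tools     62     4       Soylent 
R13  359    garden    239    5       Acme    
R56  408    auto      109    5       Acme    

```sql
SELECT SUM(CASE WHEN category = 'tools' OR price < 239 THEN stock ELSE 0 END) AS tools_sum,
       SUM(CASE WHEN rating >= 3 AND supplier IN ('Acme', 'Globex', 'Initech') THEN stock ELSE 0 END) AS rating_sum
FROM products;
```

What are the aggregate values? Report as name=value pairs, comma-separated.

[tools_sum: category = 'tools' OR price < 239]
sku=R33: ✗
sku=R77: ✓ → 249
sku=R72: ✓ → 253
sku=R96: ✓ → 164
sku=R90: ✓ → 378
sku=R48: ✓ → 252
sku=R50: ✗
sku=R53: ✓ → 428
sku=R13: ✗
sku=R56: ✓ → 408
tools_sum = 249 + 253 + 164 + 378 + 252 + 428 + 408 = 2132
—
[rating_sum: rating >= 3 AND supplier IN ('Acme', 'Globex', 'Initech')]
sku=R33: ✗
sku=R77: ✓ → 249
sku=R72: ✗
sku=R96: ✓ → 164
sku=R90: ✗
sku=R48: ✗
sku=R50: ✗
sku=R53: ✗
sku=R13: ✓ → 359
sku=R56: ✓ → 408
rating_sum = 249 + 164 + 359 + 408 = 1180

tools_sum=2132, rating_sum=1180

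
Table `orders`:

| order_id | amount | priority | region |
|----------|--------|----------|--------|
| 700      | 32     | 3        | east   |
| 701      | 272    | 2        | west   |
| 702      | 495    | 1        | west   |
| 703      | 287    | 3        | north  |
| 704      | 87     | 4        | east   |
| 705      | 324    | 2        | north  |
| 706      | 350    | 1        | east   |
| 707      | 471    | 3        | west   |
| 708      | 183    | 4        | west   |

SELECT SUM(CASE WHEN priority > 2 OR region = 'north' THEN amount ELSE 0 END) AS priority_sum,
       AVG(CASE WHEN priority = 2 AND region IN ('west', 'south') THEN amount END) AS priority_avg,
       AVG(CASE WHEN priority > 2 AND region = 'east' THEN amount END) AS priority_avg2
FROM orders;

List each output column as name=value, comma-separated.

priority_sum=1384, priority_avg=272, priority_avg2=59.5

[priority_sum: priority > 2 OR region = 'north']
order_id=700: ✓ → 32
order_id=701: ✗
order_id=702: ✗
order_id=703: ✓ → 287
order_id=704: ✓ → 87
order_id=705: ✓ → 324
order_id=706: ✗
order_id=707: ✓ → 471
order_id=708: ✓ → 183
priority_sum = 32 + 287 + 87 + 324 + 471 + 183 = 1384
—
[priority_avg: priority = 2 AND region IN ('west', 'south')]
order_id=700: ✗
order_id=701: ✓ → 272
order_id=702: ✗
order_id=703: ✗
order_id=704: ✗
order_id=705: ✗
order_id=706: ✗
order_id=707: ✗
order_id=708: ✗
priority_avg = 272
—
[priority_avg2: priority > 2 AND region = 'east']
order_id=700: ✓ → 32
order_id=701: ✗
order_id=702: ✗
order_id=703: ✗
order_id=704: ✓ → 87
order_id=705: ✗
order_id=706: ✗
order_id=707: ✗
order_id=708: ✗
priority_avg2 = (32 + 87) / 2 = 59.5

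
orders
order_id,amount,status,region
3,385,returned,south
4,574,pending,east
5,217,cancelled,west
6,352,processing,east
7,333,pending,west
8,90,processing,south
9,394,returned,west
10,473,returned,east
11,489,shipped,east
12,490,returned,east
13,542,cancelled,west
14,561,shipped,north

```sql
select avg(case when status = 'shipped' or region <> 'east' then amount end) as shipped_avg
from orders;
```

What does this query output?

order_id=3: ✓ → 385
order_id=4: ✗
order_id=5: ✓ → 217
order_id=6: ✗
order_id=7: ✓ → 333
order_id=8: ✓ → 90
order_id=9: ✓ → 394
order_id=10: ✗
order_id=11: ✓ → 489
order_id=12: ✗
order_id=13: ✓ → 542
order_id=14: ✓ → 561
shipped_avg = (385 + 217 + 333 + 90 + 394 + 489 + 542 + 561) / 8 = 376.375

376.375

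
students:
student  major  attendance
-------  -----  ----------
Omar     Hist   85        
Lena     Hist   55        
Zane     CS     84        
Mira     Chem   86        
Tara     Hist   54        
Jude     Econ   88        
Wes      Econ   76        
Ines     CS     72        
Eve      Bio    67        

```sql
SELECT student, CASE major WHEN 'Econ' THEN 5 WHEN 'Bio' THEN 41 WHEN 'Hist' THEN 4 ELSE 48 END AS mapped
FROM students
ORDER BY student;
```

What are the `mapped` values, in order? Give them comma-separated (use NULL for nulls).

41, 48, 5, 4, 48, 4, 4, 5, 48

student=Eve: major='Bio' → 41
student=Ines: ELSE → 48
student=Jude: major='Econ' → 5
student=Lena: major='Hist' → 4
student=Mira: ELSE → 48
student=Omar: major='Hist' → 4
student=Tara: major='Hist' → 4
student=Wes: major='Econ' → 5
student=Zane: ELSE → 48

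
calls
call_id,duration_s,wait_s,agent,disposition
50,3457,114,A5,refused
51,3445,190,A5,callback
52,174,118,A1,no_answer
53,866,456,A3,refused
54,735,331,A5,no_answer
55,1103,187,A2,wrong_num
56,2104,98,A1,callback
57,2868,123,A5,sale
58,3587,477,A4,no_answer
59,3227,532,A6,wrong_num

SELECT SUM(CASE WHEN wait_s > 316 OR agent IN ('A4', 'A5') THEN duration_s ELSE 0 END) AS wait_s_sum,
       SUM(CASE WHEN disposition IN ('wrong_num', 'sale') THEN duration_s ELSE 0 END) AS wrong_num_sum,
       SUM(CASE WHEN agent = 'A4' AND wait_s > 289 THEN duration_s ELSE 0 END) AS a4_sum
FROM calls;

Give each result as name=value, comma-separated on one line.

wait_s_sum=18185, wrong_num_sum=7198, a4_sum=3587

[wait_s_sum: wait_s > 316 OR agent IN ('A4', 'A5')]
call_id=50: ✓ → 3457
call_id=51: ✓ → 3445
call_id=52: ✗
call_id=53: ✓ → 866
call_id=54: ✓ → 735
call_id=55: ✗
call_id=56: ✗
call_id=57: ✓ → 2868
call_id=58: ✓ → 3587
call_id=59: ✓ → 3227
wait_s_sum = 3457 + 3445 + 866 + 735 + 2868 + 3587 + 3227 = 18185
—
[wrong_num_sum: disposition IN ('wrong_num', 'sale')]
call_id=50: ✗
call_id=51: ✗
call_id=52: ✗
call_id=53: ✗
call_id=54: ✗
call_id=55: ✓ → 1103
call_id=56: ✗
call_id=57: ✓ → 2868
call_id=58: ✗
call_id=59: ✓ → 3227
wrong_num_sum = 1103 + 2868 + 3227 = 7198
—
[a4_sum: agent = 'A4' AND wait_s > 289]
call_id=50: ✗
call_id=51: ✗
call_id=52: ✗
call_id=53: ✗
call_id=54: ✗
call_id=55: ✗
call_id=56: ✗
call_id=57: ✗
call_id=58: ✓ → 3587
call_id=59: ✗
a4_sum = 3587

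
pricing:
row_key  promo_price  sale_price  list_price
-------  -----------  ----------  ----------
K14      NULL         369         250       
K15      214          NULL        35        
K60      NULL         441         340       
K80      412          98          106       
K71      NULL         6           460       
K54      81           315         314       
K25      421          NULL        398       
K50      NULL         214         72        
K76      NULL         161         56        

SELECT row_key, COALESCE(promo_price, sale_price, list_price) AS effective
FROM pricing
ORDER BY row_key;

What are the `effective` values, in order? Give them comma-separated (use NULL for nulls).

row_key=K14: promo_price=NULL, sale_price=369 → 369
row_key=K15: promo_price=214 → 214
row_key=K25: promo_price=421 → 421
row_key=K50: promo_price=NULL, sale_price=214 → 214
row_key=K54: promo_price=81 → 81
row_key=K60: promo_price=NULL, sale_price=441 → 441
row_key=K71: promo_price=NULL, sale_price=6 → 6
row_key=K76: promo_price=NULL, sale_price=161 → 161
row_key=K80: promo_price=412 → 412

369, 214, 421, 214, 81, 441, 6, 161, 412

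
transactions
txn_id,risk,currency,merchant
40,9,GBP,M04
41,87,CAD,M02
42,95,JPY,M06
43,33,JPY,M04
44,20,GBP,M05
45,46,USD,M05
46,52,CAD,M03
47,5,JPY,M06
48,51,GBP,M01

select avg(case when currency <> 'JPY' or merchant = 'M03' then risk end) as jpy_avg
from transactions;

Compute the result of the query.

txn_id=40: ✓ → 9
txn_id=41: ✓ → 87
txn_id=42: ✗
txn_id=43: ✗
txn_id=44: ✓ → 20
txn_id=45: ✓ → 46
txn_id=46: ✓ → 52
txn_id=47: ✗
txn_id=48: ✓ → 51
jpy_avg = (9 + 87 + 20 + 46 + 52 + 51) / 6 = 44.1666666667

44.1666666667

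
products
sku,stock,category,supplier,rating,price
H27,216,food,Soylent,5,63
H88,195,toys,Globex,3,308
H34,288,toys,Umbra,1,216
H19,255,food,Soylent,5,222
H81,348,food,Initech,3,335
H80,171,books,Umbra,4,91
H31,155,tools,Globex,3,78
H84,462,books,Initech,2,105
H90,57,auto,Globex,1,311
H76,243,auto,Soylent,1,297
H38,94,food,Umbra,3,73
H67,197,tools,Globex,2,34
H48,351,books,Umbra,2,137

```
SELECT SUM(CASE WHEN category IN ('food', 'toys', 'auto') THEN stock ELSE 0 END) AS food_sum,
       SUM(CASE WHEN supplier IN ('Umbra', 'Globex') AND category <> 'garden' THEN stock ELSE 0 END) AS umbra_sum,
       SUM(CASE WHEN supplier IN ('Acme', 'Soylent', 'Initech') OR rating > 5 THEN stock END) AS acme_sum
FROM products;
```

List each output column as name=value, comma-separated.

food_sum=1696, umbra_sum=1508, acme_sum=1524

[food_sum: category IN ('food', 'toys', 'auto')]
sku=H27: ✓ → 216
sku=H88: ✓ → 195
sku=H34: ✓ → 288
sku=H19: ✓ → 255
sku=H81: ✓ → 348
sku=H80: ✗
sku=H31: ✗
sku=H84: ✗
sku=H90: ✓ → 57
sku=H76: ✓ → 243
sku=H38: ✓ → 94
sku=H67: ✗
sku=H48: ✗
food_sum = 216 + 195 + 288 + 255 + 348 + 57 + 243 + 94 = 1696
—
[umbra_sum: supplier IN ('Umbra', 'Globex') AND category <> 'garden']
sku=H27: ✗
sku=H88: ✓ → 195
sku=H34: ✓ → 288
sku=H19: ✗
sku=H81: ✗
sku=H80: ✓ → 171
sku=H31: ✓ → 155
sku=H84: ✗
sku=H90: ✓ → 57
sku=H76: ✗
sku=H38: ✓ → 94
sku=H67: ✓ → 197
sku=H48: ✓ → 351
umbra_sum = 195 + 288 + 171 + 155 + 57 + 94 + 197 + 351 = 1508
—
[acme_sum: supplier IN ('Acme', 'Soylent', 'Initech') OR rating > 5]
sku=H27: ✓ → 216
sku=H88: ✗
sku=H34: ✗
sku=H19: ✓ → 255
sku=H81: ✓ → 348
sku=H80: ✗
sku=H31: ✗
sku=H84: ✓ → 462
sku=H90: ✗
sku=H76: ✓ → 243
sku=H38: ✗
sku=H67: ✗
sku=H48: ✗
acme_sum = 216 + 255 + 348 + 462 + 243 = 1524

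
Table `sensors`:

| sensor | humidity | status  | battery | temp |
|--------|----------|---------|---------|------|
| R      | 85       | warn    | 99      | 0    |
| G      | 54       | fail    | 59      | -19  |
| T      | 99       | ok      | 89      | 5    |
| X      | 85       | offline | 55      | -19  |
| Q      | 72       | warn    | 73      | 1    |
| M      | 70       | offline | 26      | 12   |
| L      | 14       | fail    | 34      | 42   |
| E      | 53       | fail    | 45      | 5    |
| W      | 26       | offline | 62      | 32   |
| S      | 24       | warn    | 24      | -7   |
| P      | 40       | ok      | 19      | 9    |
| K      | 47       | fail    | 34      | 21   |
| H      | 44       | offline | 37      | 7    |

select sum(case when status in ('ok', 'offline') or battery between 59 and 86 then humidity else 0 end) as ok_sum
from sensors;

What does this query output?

490

sensor=R: ✗
sensor=G: ✓ → 54
sensor=T: ✓ → 99
sensor=X: ✓ → 85
sensor=Q: ✓ → 72
sensor=M: ✓ → 70
sensor=L: ✗
sensor=E: ✗
sensor=W: ✓ → 26
sensor=S: ✗
sensor=P: ✓ → 40
sensor=K: ✗
sensor=H: ✓ → 44
ok_sum = 54 + 99 + 85 + 72 + 70 + 26 + 40 + 44 = 490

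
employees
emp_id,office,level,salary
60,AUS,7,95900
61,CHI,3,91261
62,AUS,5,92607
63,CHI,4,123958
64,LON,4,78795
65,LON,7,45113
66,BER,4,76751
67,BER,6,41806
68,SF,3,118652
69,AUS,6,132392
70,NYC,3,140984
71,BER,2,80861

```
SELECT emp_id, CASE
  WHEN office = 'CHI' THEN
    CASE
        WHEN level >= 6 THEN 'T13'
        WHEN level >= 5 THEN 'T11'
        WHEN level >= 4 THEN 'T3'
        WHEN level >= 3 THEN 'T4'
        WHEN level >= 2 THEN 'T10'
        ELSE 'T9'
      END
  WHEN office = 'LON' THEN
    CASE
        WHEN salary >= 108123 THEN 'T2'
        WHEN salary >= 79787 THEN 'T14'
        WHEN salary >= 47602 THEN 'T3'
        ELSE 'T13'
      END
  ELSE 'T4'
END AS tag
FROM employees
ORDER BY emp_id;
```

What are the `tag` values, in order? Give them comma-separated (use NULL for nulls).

emp_id=60: office='AUS' → outer ELSE → T4
emp_id=61: office='CHI' → inner[level >= 3] → T4
emp_id=62: office='AUS' → outer ELSE → T4
emp_id=63: office='CHI' → inner[level >= 4] → T3
emp_id=64: office='LON' → inner[salary >= 47602] → T3
emp_id=65: office='LON' → inner[ELSE] → T13
emp_id=66: office='BER' → outer ELSE → T4
emp_id=67: office='BER' → outer ELSE → T4
emp_id=68: office='SF' → outer ELSE → T4
emp_id=69: office='AUS' → outer ELSE → T4
emp_id=70: office='NYC' → outer ELSE → T4
emp_id=71: office='BER' → outer ELSE → T4

T4, T4, T4, T3, T3, T13, T4, T4, T4, T4, T4, T4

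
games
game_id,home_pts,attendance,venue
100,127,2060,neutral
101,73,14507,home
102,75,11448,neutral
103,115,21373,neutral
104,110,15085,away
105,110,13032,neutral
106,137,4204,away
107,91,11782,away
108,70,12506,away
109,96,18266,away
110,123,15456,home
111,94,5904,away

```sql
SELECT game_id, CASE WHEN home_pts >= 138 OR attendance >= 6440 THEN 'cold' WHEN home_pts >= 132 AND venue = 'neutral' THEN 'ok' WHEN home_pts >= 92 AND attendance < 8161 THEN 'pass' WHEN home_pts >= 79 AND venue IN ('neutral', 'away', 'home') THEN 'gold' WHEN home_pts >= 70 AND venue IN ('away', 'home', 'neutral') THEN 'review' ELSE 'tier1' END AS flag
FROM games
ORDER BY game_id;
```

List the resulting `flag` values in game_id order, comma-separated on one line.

pass, cold, cold, cold, cold, cold, pass, cold, cold, cold, cold, pass

game_id=100: home_pts >= 92 AND attendance < 8161 → pass
game_id=101: home_pts >= 138 OR attendance >= 6440 → cold
game_id=102: home_pts >= 138 OR attendance >= 6440 → cold
game_id=103: home_pts >= 138 OR attendance >= 6440 → cold
game_id=104: home_pts >= 138 OR attendance >= 6440 → cold
game_id=105: home_pts >= 138 OR attendance >= 6440 → cold
game_id=106: home_pts >= 92 AND attendance < 8161 → pass
game_id=107: home_pts >= 138 OR attendance >= 6440 → cold
game_id=108: home_pts >= 138 OR attendance >= 6440 → cold
game_id=109: home_pts >= 138 OR attendance >= 6440 → cold
game_id=110: home_pts >= 138 OR attendance >= 6440 → cold
game_id=111: home_pts >= 92 AND attendance < 8161 → pass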